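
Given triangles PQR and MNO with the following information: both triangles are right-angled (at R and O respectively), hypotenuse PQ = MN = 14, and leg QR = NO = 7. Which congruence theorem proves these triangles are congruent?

Consider the given information: both triangles are right-angled (at R and O respectively), hypotenuse PQ = MN = 14, and leg QR = NO = 7
This is not SSS or ASA: SSS requires all three pairs of sides, but we don't have that. ASA requires two angles and the side between them.
The correct criterion is HL. The hypotenuse and one leg of two right triangles are equal (Hypotenuse-Leg).

HL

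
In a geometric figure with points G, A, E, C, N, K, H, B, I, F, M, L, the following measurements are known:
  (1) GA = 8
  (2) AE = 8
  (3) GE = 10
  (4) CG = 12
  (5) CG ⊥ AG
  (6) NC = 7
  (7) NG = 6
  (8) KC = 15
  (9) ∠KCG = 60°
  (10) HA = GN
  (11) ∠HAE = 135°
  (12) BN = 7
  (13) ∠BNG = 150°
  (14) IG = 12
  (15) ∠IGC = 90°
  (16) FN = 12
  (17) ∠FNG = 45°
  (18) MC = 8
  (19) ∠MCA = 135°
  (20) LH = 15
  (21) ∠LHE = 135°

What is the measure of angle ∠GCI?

Step 1: By the law of cosines on triangle CGI: CI² = 12² + 12² − 2·12·12·cos(90°) = 288, so CI = 12·√2.
Step 2: By the inverse law of cosines on triangle GCI: cos(∠GCI) = (12² + (12·√2)² − 12²) / (2·12·12·√2) = 288/407.29 = 0.7071, so ∠GCI = 45°.

Therefore, the measure of angle ∠GCI = 45°.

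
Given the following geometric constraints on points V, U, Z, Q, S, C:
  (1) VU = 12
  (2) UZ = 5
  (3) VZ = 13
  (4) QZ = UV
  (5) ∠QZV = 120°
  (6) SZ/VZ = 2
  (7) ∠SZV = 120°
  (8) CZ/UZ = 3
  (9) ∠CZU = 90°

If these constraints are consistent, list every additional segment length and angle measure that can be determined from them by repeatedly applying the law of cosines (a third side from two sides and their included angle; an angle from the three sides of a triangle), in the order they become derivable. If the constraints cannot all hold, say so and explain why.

The constraints are consistent. Derivable facts, in order:
After 1 step:
- UC = 5·√10
- VQ ≈ 21.66
- VS = 13·√7
- ∠UVZ = 22.62°
- ∠UZV = 67.38°
- ∠VUZ = 90°
After 2 steps:
- ∠CUZ = 71.57°
- ∠QVZ = 28.68°
- ∠SVZ = 40.89°
- ∠UCZ = 18.43°
- ∠VQZ = 31.32°
- ∠VSZ = 19.11°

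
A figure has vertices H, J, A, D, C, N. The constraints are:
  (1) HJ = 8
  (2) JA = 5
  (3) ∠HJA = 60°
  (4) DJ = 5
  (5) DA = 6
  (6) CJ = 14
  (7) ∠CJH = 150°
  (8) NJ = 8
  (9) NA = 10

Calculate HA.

Step 1: By the law of cosines on triangle HJA: HA² = 8² + 5² − 2·8·5·cos(60°) = 49, so HA = 7.

Therefore, the length of HA = 7.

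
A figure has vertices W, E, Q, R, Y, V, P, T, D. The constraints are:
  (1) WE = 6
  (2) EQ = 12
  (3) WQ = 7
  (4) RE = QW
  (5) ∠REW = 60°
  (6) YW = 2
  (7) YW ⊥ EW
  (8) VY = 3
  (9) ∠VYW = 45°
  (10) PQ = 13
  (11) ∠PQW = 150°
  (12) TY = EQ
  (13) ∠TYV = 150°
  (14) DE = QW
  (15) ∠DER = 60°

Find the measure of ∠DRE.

From the given relations: RE = QW = 7; DE = QW = 7.
Step 1: By the law of cosines on triangle RED: RD² = 7² + 7² − 2·7·7·cos(60°) = 49, so RD = 7.
Step 2: By the inverse law of cosines on triangle DRE: cos(∠DRE) = (7² + 7² − 7²) / (2·7·7) = 49/98 = 0.5, so ∠DRE = 60°.

Therefore, the measure of angle ∠DRE = 60°.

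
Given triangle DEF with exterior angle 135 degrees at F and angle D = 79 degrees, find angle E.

angle E = 135 - 79 = 56 degrees (exterior angle theorem).

56 degrees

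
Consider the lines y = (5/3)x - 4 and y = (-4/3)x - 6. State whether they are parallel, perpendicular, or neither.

Slope of line 1: m1 = 5/3
Slope of line 2: m2 = -4/3
m1 != m2 and m1*m2 = -20/9 != -1. Neither.

Neither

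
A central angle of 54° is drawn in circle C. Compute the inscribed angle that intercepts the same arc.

Inscribed angle = 54° / 2 = 27° (inscribed angle theorem).

27°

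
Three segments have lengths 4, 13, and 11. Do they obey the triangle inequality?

Sort the sides: 4, 11, 13.
It suffices to check that the sum of the two smallest exceeds the largest:
4 + 11 = 15 > 13. ✓
Yes, a valid triangle can be formed.

Yes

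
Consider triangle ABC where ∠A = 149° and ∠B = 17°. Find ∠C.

Let angle C = x. Then 149 + 17 + x = 180.
x = 180 - 166 = 14 degrees.

14 degrees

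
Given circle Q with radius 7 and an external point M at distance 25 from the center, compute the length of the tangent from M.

Let T be the point of tangency. Then QT ⊥ MT (radius ⊥ tangent).
In right triangle QTM: QM² = QT² + MT²
25² = 7² + MT²
MT² = 576, MT = 24

24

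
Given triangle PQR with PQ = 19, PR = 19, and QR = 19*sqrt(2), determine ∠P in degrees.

By the inverse law of cosines: cos(P) = (PQ² + PR² - QR²) / (2 × PQ × PR)
cos(P) = (19² + 19² - (19*sqrt(2))²) / (2 × 19 × 19)
cos(P) = (361 + 361 - (722)) / 722
cos(P) = 0
P = arccos(0) = 90°

90°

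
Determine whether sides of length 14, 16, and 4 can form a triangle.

Yes.
The triangle inequality requires that the sum of any two sides exceeds the third.
Here 4 + 14 = 18 > 16, so the condition is met.

Yes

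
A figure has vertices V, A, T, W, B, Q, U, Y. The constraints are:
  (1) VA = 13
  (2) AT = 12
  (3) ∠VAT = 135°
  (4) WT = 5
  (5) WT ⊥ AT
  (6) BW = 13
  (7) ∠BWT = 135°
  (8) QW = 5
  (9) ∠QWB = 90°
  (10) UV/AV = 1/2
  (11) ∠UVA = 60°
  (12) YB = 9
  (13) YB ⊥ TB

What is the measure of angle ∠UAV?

From the given relations: UV = 1/2·AV = 1/2·13 ≈ 6.5.
Step 1: By the law of cosines on triangle AVU: AU² = 13² + 6.5² − 2·13·6.5·cos(60°) = 126.75, so AU ≈ 11.26.
Step 2: By the inverse law of cosines on triangle UAV: cos(∠UAV) = (11.26² + 13² − 6.5²) / (2·11.26·13) = 253.5/292.72 = 0.866, so ∠UAV = 30°.

Therefore, the measure of angle ∠UAV = 30°.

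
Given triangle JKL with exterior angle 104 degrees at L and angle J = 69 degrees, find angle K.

angle K = 104 - 69 = 35 degrees (exterior angle theorem).

35 degrees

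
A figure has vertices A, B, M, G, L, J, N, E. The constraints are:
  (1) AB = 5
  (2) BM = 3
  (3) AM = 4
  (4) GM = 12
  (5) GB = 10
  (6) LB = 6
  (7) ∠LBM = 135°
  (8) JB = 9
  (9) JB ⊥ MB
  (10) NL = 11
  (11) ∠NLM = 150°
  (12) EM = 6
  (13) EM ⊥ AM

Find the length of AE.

Step 1: By the law of cosines on triangle AME: AE² = 4² + 6² − 2·4·6·cos(90°) = 52, so AE = 2·√13.

Therefore, the length of AE = 2·√13.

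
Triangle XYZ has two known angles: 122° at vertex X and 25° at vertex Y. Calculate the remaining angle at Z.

By the triangle angle sum property, the three interior angles of any triangle add up to 180°.
We know angle X = 122° and angle Y = 25°, so their sum is 147°.
Therefore angle Z = 180° - 147° = 33°.

33 degrees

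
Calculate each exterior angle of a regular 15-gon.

Each exterior angle of a regular n-gon is 360 / n.
For n = 15: 360 / 15 = 24 degrees.

24 degrees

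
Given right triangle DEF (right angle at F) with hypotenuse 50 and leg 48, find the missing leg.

By the Pythagorean theorem: EF^2 = DE^2 - DF^2
EF^2 = 50^2 - 48^2 = 2500 - 2304 = 196
EF = sqrt(196) = 14

14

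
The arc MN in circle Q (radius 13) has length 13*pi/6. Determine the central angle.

Arc length L = 2πr × θ/360, so θ = 360L / (2πr).
θ = 360 × 13*pi/6 / (2π × 13)
θ = 30°
θ = 30°

30°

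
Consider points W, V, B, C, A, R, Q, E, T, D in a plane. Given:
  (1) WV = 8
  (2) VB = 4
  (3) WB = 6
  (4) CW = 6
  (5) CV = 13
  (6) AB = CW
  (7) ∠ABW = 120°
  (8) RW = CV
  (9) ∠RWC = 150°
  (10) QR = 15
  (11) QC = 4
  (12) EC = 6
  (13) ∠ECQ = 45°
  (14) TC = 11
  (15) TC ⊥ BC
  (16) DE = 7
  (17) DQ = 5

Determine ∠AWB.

From the given relations: AB = CW = 6.
Step 1: By the law of cosines on triangle WBA: WA² = 6² + 6² − 2·6·6·cos(120°) = 108, so WA = 6·√3.
Step 2: By the inverse law of cosines on triangle AWB: cos(∠AWB) = ((6·√3)² + 6² − 6²) / (2·6·√3·6) = 108/124.71 = 0.866, so ∠AWB = 30°.

Therefore, the measure of angle ∠AWB = 30°.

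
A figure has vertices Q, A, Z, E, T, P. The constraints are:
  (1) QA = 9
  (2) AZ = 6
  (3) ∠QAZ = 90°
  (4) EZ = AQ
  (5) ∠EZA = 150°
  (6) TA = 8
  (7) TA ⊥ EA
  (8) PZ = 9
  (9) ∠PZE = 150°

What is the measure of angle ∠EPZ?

From the given relations: EZ = AQ = 9.
Step 1: By the law of cosines on triangle PZE: PE² = 9² + 9² − 2·9·9·cos(150°) = 302.3, so PE ≈ 17.39.
Step 2: By the inverse law of cosines on triangle EPZ: cos(∠EPZ) = (17.39² + 9² − 9²) / (2·17.39·9) = 302.3/312.96 = 0.9659, so ∠EPZ = 15°.

Therefore, the measure of angle ∠EPZ = 15°.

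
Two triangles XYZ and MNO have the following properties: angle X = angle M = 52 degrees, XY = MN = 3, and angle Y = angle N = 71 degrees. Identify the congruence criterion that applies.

Consider the given information: angle X = angle M = 52 degrees, XY = MN = 3, and angle Y = angle N = 71 degrees
This is not SAS or AAS: SAS requires two sides and the included angle between them. AAS requires two angles and a non-included side.
The correct criterion is ASA. Two pairs of corresponding angles and the included side are equal (Angle-Side-Angle).

ASA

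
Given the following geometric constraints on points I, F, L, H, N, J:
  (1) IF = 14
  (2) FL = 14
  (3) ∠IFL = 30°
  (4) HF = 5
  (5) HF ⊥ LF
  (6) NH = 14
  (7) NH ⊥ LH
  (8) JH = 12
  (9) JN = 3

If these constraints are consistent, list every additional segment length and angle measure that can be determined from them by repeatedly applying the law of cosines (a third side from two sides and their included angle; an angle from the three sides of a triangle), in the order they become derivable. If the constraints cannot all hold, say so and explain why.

The constraints are consistent. Derivable facts, in order:
After 1 step:
- IL ≈ 7.25
- LH ≈ 14.87
- ∠HJN = 126.67°
- ∠HNJ = 43.43°
- ∠JHN = 9.9°
After 2 steps:
- LN ≈ 20.42
- ∠FHL = 70.35°
- ∠FIL = 75°
- ∠FLH = 19.65°
- ∠FLI = 75°
After 3 steps:
- ∠HLN = 43.28°
- ∠HNL = 46.72°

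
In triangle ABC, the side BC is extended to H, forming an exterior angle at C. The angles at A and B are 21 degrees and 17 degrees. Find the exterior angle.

The interior angle at C is 180 - 21 - 17 = 142 degrees.
The exterior angle and interior angle at C are supplementary:
Exterior angle = 180 - 142 = 38 degrees.

38 degrees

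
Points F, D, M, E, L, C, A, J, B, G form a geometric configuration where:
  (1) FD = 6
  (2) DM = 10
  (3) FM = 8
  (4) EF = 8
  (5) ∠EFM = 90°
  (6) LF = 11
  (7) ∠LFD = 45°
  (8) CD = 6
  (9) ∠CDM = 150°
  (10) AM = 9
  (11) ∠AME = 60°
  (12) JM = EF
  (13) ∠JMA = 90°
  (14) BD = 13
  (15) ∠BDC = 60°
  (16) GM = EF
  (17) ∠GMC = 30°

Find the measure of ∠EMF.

Step 1: By the law of cosines on triangle MFE: ME² = 8² + 8² − 2·8·8·cos(90°) = 128, so ME = 8·√2.
Step 2: By the inverse law of cosines on triangle EMF: cos(∠EMF) = ((8·√2)² + 8² − 8²) / (2·8·√2·8) = 128/181.02 = 0.7071, so ∠EMF = 45°.

Therefore, the measure of angle ∠EMF = 45°.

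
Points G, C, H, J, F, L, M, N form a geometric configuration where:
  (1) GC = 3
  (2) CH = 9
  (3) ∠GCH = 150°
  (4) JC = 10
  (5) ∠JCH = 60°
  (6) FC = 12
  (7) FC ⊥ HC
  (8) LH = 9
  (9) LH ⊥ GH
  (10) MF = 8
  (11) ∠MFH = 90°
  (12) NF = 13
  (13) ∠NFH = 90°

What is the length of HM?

Step 1: By the law of cosines on triangle FCH: FH² = 12² + 9² − 2·12·9·cos(90°) = 225, so FH = 15.
Step 2: By the law of cosines on triangle HFM: HM² = 15² + 8² − 2·15·8·cos(90°) = 289, so HM = 17.

Therefore, the length of HM = 17.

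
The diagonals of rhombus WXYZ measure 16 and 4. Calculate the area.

The diagonals of a rhombus divide it into four right triangles.
Each triangle has legs 16/ 2 = 8 and 4/2 = 2, so each has area (1/2)*8*2 = 8.
Four such triangles give total area = (d1 * d2) / 2 = 32.

32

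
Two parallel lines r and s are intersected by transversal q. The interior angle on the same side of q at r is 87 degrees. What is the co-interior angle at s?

Co-interior angles (same-side interior) formed by parallel lines and a transversal are supplementary (sum to 180 degrees).
The given angle is 87 degrees.
The co-interior angle = 180 - 87 = 93 degrees.

93 degrees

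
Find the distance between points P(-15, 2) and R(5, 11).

d = sqrt((20)^2 + (9)^2) = sqrt(481)

sqrt(481)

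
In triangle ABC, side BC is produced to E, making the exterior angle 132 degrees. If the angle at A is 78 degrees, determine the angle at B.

The exterior angle theorem states that an exterior angle equals the sum of the two non-adjacent interior angles.
So 132 = 78 + angle B, which gives angle B = 132 - 78 = 54 degrees.

54 degrees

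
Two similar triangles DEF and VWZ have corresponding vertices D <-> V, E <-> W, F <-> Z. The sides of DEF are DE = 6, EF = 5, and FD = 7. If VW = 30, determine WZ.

Similar triangles have proportional sides. Setting up the proportion:
VW / DE = WZ / EF
30 / 6 = WZ / 5
WZ = 5 * 30 / 6 = 25.

25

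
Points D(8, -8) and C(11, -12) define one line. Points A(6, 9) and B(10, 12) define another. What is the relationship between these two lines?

Slope of line 1: m1 = (-12 - -8)/(11 - 8) = -4/3 = -4/3
Slope of line 2: m2 = (12 - 9)/(10 - 6) = 3/4 = 3/4
m1 * m2 = (-4/3) * (3/4) = -1 = -1, so the lines are perpendicular.

Perpendicular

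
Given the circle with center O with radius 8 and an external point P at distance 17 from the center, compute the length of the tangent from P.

tangent = √(d² - r²) = √(17² - 8²) = √(289 - 64) = √225 = 15

15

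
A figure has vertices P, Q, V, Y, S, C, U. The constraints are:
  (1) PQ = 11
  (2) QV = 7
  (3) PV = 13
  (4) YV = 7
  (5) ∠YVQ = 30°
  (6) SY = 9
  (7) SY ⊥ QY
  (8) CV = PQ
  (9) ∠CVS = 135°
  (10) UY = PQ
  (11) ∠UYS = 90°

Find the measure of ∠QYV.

Step 1: By the law of cosines on triangle YVQ: YQ² = 7² + 7² − 2·7·7·cos(30°) = 13.13, so YQ ≈ 3.62.
Step 2: By the inverse law of cosines on triangle QYV: cos(∠QYV) = (3.62² + 7² − 7²) / (2·3.62·7) = 13.13/50.73 = 0.2588, so ∠QYV = 75°.

Therefore, the measure of angle ∠QYV = 75°.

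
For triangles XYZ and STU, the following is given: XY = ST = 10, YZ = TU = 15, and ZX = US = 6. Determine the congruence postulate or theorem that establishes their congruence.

The given information matches SSS: All three pairs of corresponding sides are equal (Side-Side-Side).

SSS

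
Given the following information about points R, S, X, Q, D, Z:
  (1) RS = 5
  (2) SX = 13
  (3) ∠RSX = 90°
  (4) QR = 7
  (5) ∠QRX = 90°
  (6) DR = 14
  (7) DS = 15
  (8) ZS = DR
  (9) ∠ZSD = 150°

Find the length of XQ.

Step 1: By the law of cosines on triangle XSR: XR² = 13² + 5² − 2·13·5·cos(90°) = 194, so XR = √194.
Step 2: By the law of cosines on triangle XRQ: XQ² = √194² + 7² − 2·√194·7·cos(90°) = 243, so XQ = 9·√3.

Therefore, the length of XQ = 9·√3.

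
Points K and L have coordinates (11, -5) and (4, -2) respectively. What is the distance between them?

The horizontal distance is |4 - 11| = 7 and the vertical distance is |-2 - -5| = 3.
By the Pythagorean theorem, d = sqrt(7^2 + 3^2) = sqrt(58).

sqrt(58)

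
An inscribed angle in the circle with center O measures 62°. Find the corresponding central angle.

By the inscribed angle theorem, the central angle is twice the inscribed angle.
Central angle = 2 × 62° = 124°

124°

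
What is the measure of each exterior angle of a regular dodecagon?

Each exterior angle of a regular n-gon is 360 / n.
For n = 12: 360 / 12 = 30 degrees.

30 degrees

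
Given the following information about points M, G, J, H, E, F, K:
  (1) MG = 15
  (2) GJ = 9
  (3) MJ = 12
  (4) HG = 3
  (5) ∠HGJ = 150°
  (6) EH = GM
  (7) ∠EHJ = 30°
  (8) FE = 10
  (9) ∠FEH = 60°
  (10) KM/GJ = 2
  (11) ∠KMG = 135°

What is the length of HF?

From the given relations: EH = GM = 15.
Step 1: By the law of cosines on triangle HEF: HF² = 15² + 10² − 2·15·10·cos(60°) = 175, so HF = 5·√7.

Therefore, the length of HF = 5·√7.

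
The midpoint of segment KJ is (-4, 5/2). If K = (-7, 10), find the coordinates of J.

Using the midpoint formula: M = ((x1 + x2)/2, (y1 + y2)/2)
We know M = (-4, 5/2) and K = (-7, 10)
For x: -4 = (-7 + x2)/2, so x2 = 2*-4 - -7 = -1
For y: 5/2 = (10 + y2)/2, so y2 = 2*5/2 - 10 = -5
J = (-1, -5)

(-1, -5)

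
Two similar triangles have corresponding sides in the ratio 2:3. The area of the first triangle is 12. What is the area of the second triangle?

For similar figures, the area ratio equals the square of the side ratio.
Side ratio (the first triangle to the second triangle) = 2:3, so area ratio = 2^2:3^2 = 4:9.
If the area of the first triangle is 12, then the area of the second triangle = 12 * (9/4) = 27.

27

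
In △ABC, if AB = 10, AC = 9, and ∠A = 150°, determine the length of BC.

By the law of cosines: BC^2 = AB^2 + AC^2 - 2*AB*AC*cos(A)
BC^2 = 10^2 + 9^2 - 2*10*9*cos(150°)
BC^2 = 100 + 81 - 180*(-sqrt(3)/2)
BC^2 = 90*sqrt(3) + 181
BC = sqrt(90*sqrt(3) + 181)

sqrt(90*sqrt(3) + 181)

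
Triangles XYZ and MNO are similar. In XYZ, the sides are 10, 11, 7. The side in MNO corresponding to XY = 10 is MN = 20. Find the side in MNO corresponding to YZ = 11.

Similar triangles have proportional sides. Setting up the proportion:
MN / XY = NO / YZ
20 / 10 = NO / 11
NO = 11 * 20 / 10 = 22.

22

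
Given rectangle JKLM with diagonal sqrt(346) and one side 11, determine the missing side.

The diagonal of a rectangle forms a right triangle with the two sides.
Rearranging the Pythagorean theorem: missing side = sqrt(d^2 - known^2).
= sqrt(346 - 121) = sqrt(225) = 15.

15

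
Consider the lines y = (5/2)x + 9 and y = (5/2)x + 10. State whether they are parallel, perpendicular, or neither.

Slope of line 1: m1 = 5/2
Slope of line 2: m2 = 5/2
m1 = m2, so the lines are parallel.

Parallel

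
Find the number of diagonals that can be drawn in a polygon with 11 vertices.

Total line segments between 11 vertices = C(11,2) = 55.
Subtract the 11 sides: 55 - 11 = 44 diagonals.

44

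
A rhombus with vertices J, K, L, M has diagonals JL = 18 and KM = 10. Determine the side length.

Half-diagonals are 9 and 5. side = sqrt(9^2 + 5^2) = sqrt(106)

sqrt(106)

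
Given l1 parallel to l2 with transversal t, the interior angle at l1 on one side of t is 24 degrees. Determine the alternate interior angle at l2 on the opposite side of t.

Alternate interior angles formed by parallel lines and a transversal are equal.
The given angle is 24 degrees.
The alternate interior angle = 24 degrees.

24 degrees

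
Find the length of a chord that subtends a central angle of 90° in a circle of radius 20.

Drop a perpendicular from the center to the chord, bisecting both the chord and the central angle.
Each half-chord = r sin(θ/2) = 20 sin(45°).
The full chord = 2 × 20 × sin(45°) = 20*sqrt(2).

20*sqrt(2)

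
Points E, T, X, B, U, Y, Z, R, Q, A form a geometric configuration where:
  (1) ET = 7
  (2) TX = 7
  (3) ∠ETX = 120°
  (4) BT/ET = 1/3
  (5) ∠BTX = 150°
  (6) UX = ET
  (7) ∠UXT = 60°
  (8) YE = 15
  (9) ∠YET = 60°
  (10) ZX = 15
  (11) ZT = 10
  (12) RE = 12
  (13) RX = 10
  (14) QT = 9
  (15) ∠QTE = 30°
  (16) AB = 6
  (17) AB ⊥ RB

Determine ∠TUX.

From the given relations: UX = ET = 7.
Step 1: By the law of cosines on triangle UXT: UT² = 7² + 7² − 2·7·7·cos(60°) = 49, so UT = 7.
Step 2: By the inverse law of cosines on triangle TUX: cos(∠TUX) = (7² + 7² − 7²) / (2·7·7) = 49/98 = 0.5, so ∠TUX = 60°.

Therefore, the measure of angle ∠TUX = 60°.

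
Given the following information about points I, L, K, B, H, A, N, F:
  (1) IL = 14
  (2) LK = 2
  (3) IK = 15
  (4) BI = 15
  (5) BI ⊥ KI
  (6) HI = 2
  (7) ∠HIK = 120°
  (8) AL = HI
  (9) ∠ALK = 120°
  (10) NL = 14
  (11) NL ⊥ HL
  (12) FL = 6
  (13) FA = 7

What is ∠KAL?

From the given relations: AL = HI = 2.
Step 1: By the law of cosines on triangle ALK: AK² = 2² + 2² − 2·2·2·cos(120°) = 12, so AK = 2·√3.
Step 2: By the inverse law of cosines on triangle KAL: cos(∠KAL) = ((2·√3)² + 2² − 2²) / (2·2·√3·2) = 12/13.86 = 0.866, so ∠KAL = 30°.

Therefore, the measure of angle ∠KAL = 30°.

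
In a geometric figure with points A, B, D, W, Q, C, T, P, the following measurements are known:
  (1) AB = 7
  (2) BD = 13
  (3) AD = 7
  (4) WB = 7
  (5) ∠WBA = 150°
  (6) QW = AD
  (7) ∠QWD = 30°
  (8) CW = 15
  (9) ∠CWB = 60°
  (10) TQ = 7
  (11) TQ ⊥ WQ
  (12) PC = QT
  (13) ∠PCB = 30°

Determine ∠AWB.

Step 1: By the law of cosines on triangle WBA: WA² = 7² + 7² − 2·7·7·cos(150°) = 182.87, so WA ≈ 13.52.
Step 2: By the inverse law of cosines on triangle AWB: cos(∠AWB) = (13.52² + 7² − 7²) / (2·13.52·7) = 182.87/189.32 = 0.9659, so ∠AWB = 15°.

Therefore, the measure of angle ∠AWB = 15°.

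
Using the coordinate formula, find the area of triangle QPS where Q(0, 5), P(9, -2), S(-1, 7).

Using the Shoelace formula for a triangle:
Area = (1/2)|x0(y1 - y2) + x1(y2 - y0) + x2(y0 - y1)|
Area = (1/2)|0(-2 - 7) + 9(7 - 5) + -1(5 - -2)|
Area = (1/2)|0 + 18 + -7|
Area = (1/2)|11|
Area = (1/2)(11)
Area = 11/2

11/2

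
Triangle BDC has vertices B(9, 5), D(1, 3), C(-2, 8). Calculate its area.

The Shoelace formula computes the area from vertex coordinates by summing cross products.
For vertices (9,5), (1,3), (-2,8):
Signed sum = 9*3 - 1*5 + 1*8 - -2*3 + -2*5 - 9*8
= 22 + 14 + -82 = -46
Area = (1/2)|-46| = 23.

23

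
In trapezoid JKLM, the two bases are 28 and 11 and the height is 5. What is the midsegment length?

The midsegment (median) of a trapezoid connects the midpoints of the non-parallel sides.
Its length is the average of the two bases: (28 + 11) / 2 = 39/2.

39/2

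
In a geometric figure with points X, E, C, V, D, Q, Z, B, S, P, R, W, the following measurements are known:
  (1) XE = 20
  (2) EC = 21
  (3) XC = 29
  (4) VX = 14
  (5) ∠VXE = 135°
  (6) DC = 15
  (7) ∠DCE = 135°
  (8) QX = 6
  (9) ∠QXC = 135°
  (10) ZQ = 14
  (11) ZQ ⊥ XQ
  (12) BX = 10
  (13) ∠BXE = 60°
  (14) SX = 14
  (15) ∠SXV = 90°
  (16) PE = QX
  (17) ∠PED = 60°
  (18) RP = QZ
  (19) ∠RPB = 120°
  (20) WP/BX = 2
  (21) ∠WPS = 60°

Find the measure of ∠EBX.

Step 1: By the law of cosines on triangle BXE: BE² = 10² + 20² − 2·10·20·cos(60°) = 300, so BE = 10·√3.
Step 2: By the inverse law of cosines on triangle EBX: cos(∠EBX) = ((10·√3)² + 10² − 20²) / (2·10·√3·10) = 0/346.41 = 0, so ∠EBX = 90°.

Therefore, the measure of angle ∠EBX = 90°.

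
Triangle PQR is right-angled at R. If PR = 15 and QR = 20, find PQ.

By the Pythagorean theorem: PQ^2 = PR^2 + QR^2
PQ^2 = 15^2 + 20^2 = 225 + 400 = 625
PQ = sqrt(625) = 25

25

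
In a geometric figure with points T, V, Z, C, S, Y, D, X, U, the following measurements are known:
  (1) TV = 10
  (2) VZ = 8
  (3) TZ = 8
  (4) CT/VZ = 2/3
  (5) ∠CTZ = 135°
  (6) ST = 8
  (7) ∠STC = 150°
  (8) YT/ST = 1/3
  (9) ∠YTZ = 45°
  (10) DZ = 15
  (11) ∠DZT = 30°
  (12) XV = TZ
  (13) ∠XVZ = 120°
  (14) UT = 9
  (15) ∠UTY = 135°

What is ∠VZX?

From the given relations: XV = TZ = 8.
Step 1: By the law of cosines on triangle ZVX: ZX² = 8² + 8² − 2·8·8·cos(120°) = 192, so ZX = 8·√3.
Step 2: By the inverse law of cosines on triangle VZX: cos(∠VZX) = (8² + (8·√3)² − 8²) / (2·8·8·√3) = 192/221.7 = 0.866, so ∠VZX = 30°.

Therefore, the measure of angle ∠VZX = 30°.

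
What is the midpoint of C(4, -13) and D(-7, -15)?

The midpoint is the point halfway along the segment.
Move half the horizontal distance: 4 + (-7 - 4)/2 = 4 + -11/2 = -3/2
Move half the vertical distance: -13 + (-15 - -13)/2 = -13 + -2/2 = -14
Midpoint = (-3/2, -14)

(-3/2, -14)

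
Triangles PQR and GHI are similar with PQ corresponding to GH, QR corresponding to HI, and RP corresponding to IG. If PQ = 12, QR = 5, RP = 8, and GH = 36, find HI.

k = 36/12 = 3. HI = 3 * 5 = 15.

15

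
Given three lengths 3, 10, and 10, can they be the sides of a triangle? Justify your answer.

Yes.
The triangle inequality requires that the sum of any two sides exceeds the third.
Here 3 + 10 = 13 > 10, so the condition is met.

Yes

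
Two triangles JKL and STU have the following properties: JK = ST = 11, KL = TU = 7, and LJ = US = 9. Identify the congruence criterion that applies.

The given information matches SSS: All three pairs of corresponding sides are equal (Side-Side-Side).

SSS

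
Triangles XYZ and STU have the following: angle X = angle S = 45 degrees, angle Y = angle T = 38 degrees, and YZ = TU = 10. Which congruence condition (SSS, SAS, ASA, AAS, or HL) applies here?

The given information matches AAS: Two pairs of corresponding angles and a non-included side are equal (Angle-Angle-Side).

AAS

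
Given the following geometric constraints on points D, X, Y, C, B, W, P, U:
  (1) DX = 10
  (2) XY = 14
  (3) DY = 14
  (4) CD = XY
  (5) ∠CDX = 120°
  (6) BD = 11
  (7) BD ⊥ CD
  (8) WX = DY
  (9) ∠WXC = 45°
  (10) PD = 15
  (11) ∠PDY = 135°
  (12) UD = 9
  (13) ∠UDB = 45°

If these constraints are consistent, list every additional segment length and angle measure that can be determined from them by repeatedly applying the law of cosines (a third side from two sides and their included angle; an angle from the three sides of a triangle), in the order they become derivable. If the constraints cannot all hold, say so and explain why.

The constraints are consistent. Derivable facts, in order:
After 1 step:
- BU ≈ 7.87
- CB ≈ 17.8
- XC = 2·√109
- YP ≈ 26.8
- ∠DXY = 69.08°
- ∠DYX = 41.85°
- ∠XDY = 69.08°
After 2 steps:
- CW ≈ 14.78
- ∠BCD = 38.16°
- ∠BUD = 81.07°
- ∠CBD = 51.84°
- ∠CXD = 35.5°
- ∠DBU = 53.93°
- ∠DCX = 24.5°
- ∠DPY = 21.68°
- ∠DYP = 23.32°
After 3 steps:
- ∠CWX = 92.97°
- ∠WCX = 42.03°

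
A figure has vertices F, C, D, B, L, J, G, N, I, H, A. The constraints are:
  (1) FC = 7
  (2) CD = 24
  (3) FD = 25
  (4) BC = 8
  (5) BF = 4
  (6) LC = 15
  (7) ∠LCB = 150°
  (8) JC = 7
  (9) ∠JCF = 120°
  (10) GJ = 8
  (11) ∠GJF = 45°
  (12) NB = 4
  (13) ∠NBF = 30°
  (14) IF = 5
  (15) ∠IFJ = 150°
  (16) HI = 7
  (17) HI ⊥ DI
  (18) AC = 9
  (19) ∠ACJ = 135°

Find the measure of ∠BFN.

Step 1: By the law of cosines on triangle FBN: FN² = 4² + 4² − 2·4·4·cos(30°) = 4.29, so FN ≈ 2.07.
Step 2: By the inverse law of cosines on triangle BFN: cos(∠BFN) = (4² + 2.07² − 4²) / (2·4·2.07) = 4.29/16.56 = 0.2588, so ∠BFN = 75°.

Therefore, the measure of angle ∠BFN = 75°.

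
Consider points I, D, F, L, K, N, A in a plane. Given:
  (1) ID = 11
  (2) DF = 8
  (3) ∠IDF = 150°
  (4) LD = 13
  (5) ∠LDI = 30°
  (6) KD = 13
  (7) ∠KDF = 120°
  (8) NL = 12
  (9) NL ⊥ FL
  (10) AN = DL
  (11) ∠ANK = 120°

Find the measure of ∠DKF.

Step 1: By the law of cosines on triangle KDF: KF² = 13² + 8² − 2·13·8·cos(120°) = 337, so KF ≈ 18.36.
Step 2: By the inverse law of cosines on triangle DKF: cos(∠DKF) = (13² + 18.36² − 8²) / (2·13·18.36) = 442/477.3 = 0.926, so ∠DKF = 22.17°.

Therefore, the measure of angle ∠DKF = 22.17°.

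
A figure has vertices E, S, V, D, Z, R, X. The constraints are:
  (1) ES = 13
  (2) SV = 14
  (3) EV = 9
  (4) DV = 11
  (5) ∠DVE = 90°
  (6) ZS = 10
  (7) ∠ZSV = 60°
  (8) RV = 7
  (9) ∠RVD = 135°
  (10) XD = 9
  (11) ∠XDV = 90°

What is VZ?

Step 1: By the law of cosines on triangle VSZ: VZ² = 14² + 10² − 2·14·10·cos(60°) = 156, so VZ = 2·√39.

Therefore, the length of VZ = 2·√39.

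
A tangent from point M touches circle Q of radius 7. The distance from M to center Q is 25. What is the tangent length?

tangent = √(d² - r²) = √(25² - 7²) = √(625 - 49) = √576 = 24

24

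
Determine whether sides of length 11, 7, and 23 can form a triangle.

Check the triangle inequality: 11 + 7 = 18 ≤ 23.
Since the sum of two sides does not exceed the third, no triangle can be formed.

No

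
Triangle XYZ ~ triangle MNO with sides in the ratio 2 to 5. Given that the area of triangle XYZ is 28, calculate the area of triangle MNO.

The ratio of areas of similar triangles = (side ratio)^2.
Side ratio = 2:5, so area ratio = 4:25.
Area of MNO / Area of XYZ = 25/4
Area of MNO = 28 * 25/4 = 175

175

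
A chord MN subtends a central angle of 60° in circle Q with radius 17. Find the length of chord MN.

Chord length = 2r sin(θ/2)
= 2 × 17 × sin(60°/2)
= 2 × 17 × sin(30°)
= 17

17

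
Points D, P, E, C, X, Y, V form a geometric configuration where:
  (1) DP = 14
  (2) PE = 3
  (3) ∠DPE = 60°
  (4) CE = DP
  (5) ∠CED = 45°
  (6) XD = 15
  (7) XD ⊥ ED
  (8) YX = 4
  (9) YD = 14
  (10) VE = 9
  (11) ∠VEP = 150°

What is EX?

Step 1: By the law of cosines on triangle EPD: ED² = 3² + 14² − 2·3·14·cos(60°) = 163, so ED = √163.
Step 2: By the law of cosines on triangle EDX: EX² = √163² + 15² − 2·√163·15·cos(90°) = 388, so EX = 2·√97.

Therefore, the length of EX = 2·√97.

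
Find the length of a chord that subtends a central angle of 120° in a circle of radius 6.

Chord = 2(6) sin(60°) = 6*sqrt(3)

6*sqrt(3)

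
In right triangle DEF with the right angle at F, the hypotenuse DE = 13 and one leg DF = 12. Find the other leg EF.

By the Pythagorean theorem: EF^2 = DE^2 - DF^2
EF^2 = 13^2 - 12^2 = 169 - 144 = 25
EF = sqrt(25) = 5

5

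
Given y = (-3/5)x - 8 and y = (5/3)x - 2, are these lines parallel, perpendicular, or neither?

Slope of line 1: m1 = -3/5
Slope of line 2: m2 = 5/3
Two lines are perpendicular when the product of their slopes is -1 (negative reciprocals).
m1 * m2 = (-3/5) * (5/3) = -1, confirming perpendicularity.

Perpendicular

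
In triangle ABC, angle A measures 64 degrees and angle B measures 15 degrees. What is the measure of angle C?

angle C = 180 - 64 - 15 = 101 degrees.

101 degrees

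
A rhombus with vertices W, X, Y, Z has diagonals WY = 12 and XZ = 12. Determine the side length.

Half-diagonals are 6 and 6. side = sqrt(6^2 + 6^2) = sqrt(72) = 6*sqrt(2)

6*sqrt(2)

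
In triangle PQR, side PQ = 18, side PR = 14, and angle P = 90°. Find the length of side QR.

The included angle is 90°, so the triangle is right-angled at P. The opposite side QR is the hypotenuse.
By the Pythagorean theorem: QR = sqrt(18^2 + 14^2) = sqrt(520) = 2*sqrt(130).

2*sqrt(130)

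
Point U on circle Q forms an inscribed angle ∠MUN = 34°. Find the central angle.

The inscribed angle theorem states that a central angle is always twice any inscribed angle that subtends the same arc.
Since the inscribed angle is 34°, the central angle = 2 × 34° = 68°.

68°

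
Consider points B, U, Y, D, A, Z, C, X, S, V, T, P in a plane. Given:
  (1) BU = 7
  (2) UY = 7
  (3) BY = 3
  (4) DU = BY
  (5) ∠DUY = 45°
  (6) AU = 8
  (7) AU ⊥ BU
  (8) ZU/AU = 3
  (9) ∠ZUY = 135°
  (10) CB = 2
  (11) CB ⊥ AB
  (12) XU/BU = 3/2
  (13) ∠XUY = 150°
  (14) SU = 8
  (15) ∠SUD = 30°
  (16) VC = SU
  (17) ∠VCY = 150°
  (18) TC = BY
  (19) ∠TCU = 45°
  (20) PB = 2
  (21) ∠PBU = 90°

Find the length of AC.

Step 1: By the law of cosines on triangle BUA: BA² = 7² + 8² − 2·7·8·cos(90°) = 113, so BA = √113.
Step 2: By the law of cosines on triangle ABC: AC² = √113² + 2² − 2·√113·2·cos(90°) = 117, so AC = 3·√13.

Therefore, the length of AC = 3·√13.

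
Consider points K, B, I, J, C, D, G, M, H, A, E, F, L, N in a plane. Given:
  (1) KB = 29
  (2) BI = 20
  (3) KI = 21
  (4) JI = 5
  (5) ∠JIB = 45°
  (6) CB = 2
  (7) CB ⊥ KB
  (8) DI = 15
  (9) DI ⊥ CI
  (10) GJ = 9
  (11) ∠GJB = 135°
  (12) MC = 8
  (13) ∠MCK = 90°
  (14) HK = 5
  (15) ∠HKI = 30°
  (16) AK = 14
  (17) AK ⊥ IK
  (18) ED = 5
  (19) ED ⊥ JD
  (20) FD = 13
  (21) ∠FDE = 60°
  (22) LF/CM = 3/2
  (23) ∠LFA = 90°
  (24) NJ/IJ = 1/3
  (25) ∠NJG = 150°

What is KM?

Step 1: By the law of cosines on triangle CBK: CK² = 2² + 29² − 2·2·29·cos(90°) = 845, so CK = 13·√5.
Step 2: By the law of cosines on triangle KCM: KM² = (13·√5)² + 8² − 2·13·√5·8·cos(90°) = 909, so KM = 3·√101.

Therefore, the length of KM = 3·√101.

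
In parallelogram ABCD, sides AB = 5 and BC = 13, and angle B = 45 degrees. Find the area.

The area of a parallelogram equals the product of two adjacent sides times the sine of the included angle.
This is because the height equals 13 * sin(45°) = 13*sqrt(2)/2.
Area = 5 * 13*sqrt(2)/2 = 65*sqrt(2)/2

65*sqrt(2)/2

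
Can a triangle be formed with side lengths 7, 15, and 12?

Check all three triangle inequalities:
7 + 15 = 22 > 12 ✓
7 + 12 = 19 > 15 ✓
15 + 12 = 27 > 7 ✓
All conditions hold, so these sides form a valid triangle.

Yes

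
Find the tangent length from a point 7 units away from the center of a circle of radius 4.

tangent = √(d² - r²) = √(7² - 4²) = √(49 - 16) = √33 = sqrt(33)

sqrt(33)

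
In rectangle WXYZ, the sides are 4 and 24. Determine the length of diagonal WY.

Using the Pythagorean theorem:
d² = 4² + 24² = 16 + 576 = 592
d = sqrt(592) = 4*sqrt(37)

4*sqrt(37)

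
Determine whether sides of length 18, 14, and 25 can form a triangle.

Yes.
The triangle inequality requires that the sum of any two sides exceeds the third.
Here 14 + 18 = 32 > 25, so the condition is met.

Yes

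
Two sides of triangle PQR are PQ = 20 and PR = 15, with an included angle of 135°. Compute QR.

By the law of cosines: QR^2 = PQ^2 + PR^2 - 2*PQ*PR*cos(P)
QR^2 = 20^2 + 15^2 - 2*20*15*cos(135°)
QR^2 = 400 + 225 - 600*(-sqrt(2)/2)
QR^2 = 300*sqrt(2) + 625
QR = 5*sqrt(12*sqrt(2) + 25)

5*sqrt(12*sqrt(2) + 25)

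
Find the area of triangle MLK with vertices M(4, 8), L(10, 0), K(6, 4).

The Shoelace formula computes the area from vertex coordinates by summing cross products.
For vertices (4,8), (10,0), (6,4):
Signed sum = 4*0 - 10*8 + 10*4 - 6*0 + 6*8 - 4*4
= -80 + 40 + 32 = -8
Area = (1/2)|-8| = 4.

4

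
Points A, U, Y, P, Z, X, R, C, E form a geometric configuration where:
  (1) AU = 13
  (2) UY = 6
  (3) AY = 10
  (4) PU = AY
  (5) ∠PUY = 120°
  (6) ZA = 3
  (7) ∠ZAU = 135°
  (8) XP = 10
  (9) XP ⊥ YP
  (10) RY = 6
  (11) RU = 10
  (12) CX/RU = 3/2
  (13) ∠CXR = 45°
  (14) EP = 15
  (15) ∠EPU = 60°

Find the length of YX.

From the given relations: PU = AY = 10.
Step 1: By the law of cosines on triangle PUY: PY² = 10² + 6² − 2·10·6·cos(120°) = 196, so PY = 14.
Step 2: By the law of cosines on triangle YPX: YX² = 14² + 10² − 2·14·10·cos(90°) = 296, so YX = 2·√74.

Therefore, the length of YX = 2·√74.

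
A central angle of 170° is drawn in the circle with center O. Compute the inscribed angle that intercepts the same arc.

Inscribed angle = 170° / 2 = 85° (inscribed angle theorem).

85°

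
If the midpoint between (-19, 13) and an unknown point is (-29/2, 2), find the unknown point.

Using the midpoint formula: M = ((x1 + x2)/2, (y1 + y2)/2)
We know M = (-29/2, 2) and L = (-19, 13)
For x: -29/2 = (-19 + x2)/2, so x2 = 2*-29/2 - -19 = -10
For y: 2 = (13 + y2)/2, so y2 = 2*2 - 13 = -9
K = (-10, -9)

(-10, -9)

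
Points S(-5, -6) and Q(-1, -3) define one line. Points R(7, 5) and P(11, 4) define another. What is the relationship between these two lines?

Slope of line 1: m1 = (-3 - -6)/(-1 - -5) = 3/4 = 3/4
Slope of line 2: m2 = (4 - 5)/(11 - 7) = -1/4 = -1/4
m1 != m2 and m1*m2 = -3/16 != -1. Neither.

Neither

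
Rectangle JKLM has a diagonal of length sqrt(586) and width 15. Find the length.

Using the Pythagorean theorem: d^2 = a^2 + b^2
b^2 = d^2 - a^2
b^2 = 586 - 225
b^2 = 361
b = sqrt(361) = 19

19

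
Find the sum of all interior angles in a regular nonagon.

The sum of interior angles of an n-sided polygon is (n - 2) * 180.
For n = 9: (9 - 2) * 180 = 7 * 180 = 1260 degrees.

1260 degrees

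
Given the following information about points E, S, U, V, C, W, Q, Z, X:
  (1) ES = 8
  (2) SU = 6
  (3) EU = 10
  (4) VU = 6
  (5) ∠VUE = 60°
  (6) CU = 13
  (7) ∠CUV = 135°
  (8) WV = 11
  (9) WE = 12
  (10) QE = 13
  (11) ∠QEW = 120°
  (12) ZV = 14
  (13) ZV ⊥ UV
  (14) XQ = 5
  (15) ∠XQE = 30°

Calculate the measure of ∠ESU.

Step 1: By the inverse law of cosines on triangle ESU: cos(∠ESU) = (8² + 6² − 10²) / (2·8·6) = 0/96 = 0, so ∠ESU = 90°.

Therefore, the measure of angle ∠ESU = 90°.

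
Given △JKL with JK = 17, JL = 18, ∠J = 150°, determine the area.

When two sides and the included angle are known, the area formula is (1/2)ab sin(C).
The height from one side to the opposite vertex is 18 sin(150°) = 9.
Area = (1/2) * 17 * 9 = 153/2.

153/2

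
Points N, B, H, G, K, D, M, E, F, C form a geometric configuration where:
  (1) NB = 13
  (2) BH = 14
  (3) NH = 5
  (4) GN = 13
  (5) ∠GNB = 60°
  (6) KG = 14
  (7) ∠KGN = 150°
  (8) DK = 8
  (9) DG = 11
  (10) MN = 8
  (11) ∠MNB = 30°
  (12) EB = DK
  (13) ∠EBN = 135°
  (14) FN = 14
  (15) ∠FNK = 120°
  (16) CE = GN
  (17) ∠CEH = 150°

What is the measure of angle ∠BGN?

Step 1: By the law of cosines on triangle GNB: GB² = 13² + 13² − 2·13·13·cos(60°) = 169, so GB = 13.
Step 2: By the inverse law of cosines on triangle BGN: cos(∠BGN) = (13² + 13² − 13²) / (2·13·13) = 169/338 = 0.5, so ∠BGN = 60°.

Therefore, the measure of angle ∠BGN = 60°.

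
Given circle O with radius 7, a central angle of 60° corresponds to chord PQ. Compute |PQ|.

Chord length = 2r sin(θ/2)
= 2 × 7 × sin(60°/2)
= 2 × 7 × sin(30°)
= 7

7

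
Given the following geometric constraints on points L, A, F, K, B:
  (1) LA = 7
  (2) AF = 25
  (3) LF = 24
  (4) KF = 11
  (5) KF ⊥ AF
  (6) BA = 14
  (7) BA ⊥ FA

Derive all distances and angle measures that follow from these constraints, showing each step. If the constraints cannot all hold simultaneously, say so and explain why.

The constraints are consistent.

Step 1: From AF = 25, FK = 11, and ∠AFK = 90°, by the law of cosines:
  AK² = AF² + FK² - 2·AF·FK·cos(90°) = 625 + 121 - 0 = 746
  AK ≈ 27.31

Step 2: From FA = 25, AB = 14, and ∠FAB = 90°, by the law of cosines:
  FB² = FA² + AB² - 2·FA·AB·cos(90°) = 625 + 196 - 0 = 821
  FB ≈ 28.65

Step 3: From LA = 7, LF = 24, AF = 25, by the inverse law of cosines:
  cos(∠ALF) = (LA² + LF² - AF²) / (2·LA·LF)
  ∠ALF = 90°

Step 4: From AF = 25, AL = 7, FL = 24, by the inverse law of cosines:
  cos(∠FAL) = (AF² + AL² - FL²) / (2·AF·AL)
  ∠FAL = 73.74°

Step 5: From FA = 25, FL = 24, AL = 7, by the inverse law of cosines:
  cos(∠AFL) = (FA² + FL² - AL²) / (2·FA·FL)
  ∠AFL = 16.26°

Step 6: From AF = 25, AK = 27.31, FK = 11, by the inverse law of cosines:
  cos(∠FAK) = (AF² + AK² - FK²) / (2·AF·AK)
  ∠FAK = 23.75°

Step 7: From FA = 25, FB = 28.65, AB = 14, by the inverse law of cosines:
  cos(∠AFB) = (FA² + FB² - AB²) / (2·FA·FB)
  ∠AFB = 29.25°

Step 8: From KA = 27.31, KF = 11, AF = 25, by the inverse law of cosines:
  cos(∠AKF) = (KA² + KF² - AF²) / (2·KA·KF)
  ∠AKF = 66.25°

Step 9: From BA = 14, BF = 28.65, AF = 25, by the inverse law of cosines:
  cos(∠ABF) = (BA² + BF² - AF²) / (2·BA·BF)
  ∠ABF = 60.75°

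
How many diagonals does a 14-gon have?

Total line segments between 14 vertices = C(14,2) = 91.
Subtract the 14 sides: 91 - 14 = 77 diagonals.

77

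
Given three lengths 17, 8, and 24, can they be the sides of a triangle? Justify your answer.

Sort the sides: 8, 17, 24.
It suffices to check that the sum of the two smallest exceeds the largest:
8 + 17 = 25 > 24. ✓
Yes, a valid triangle can be formed.

Yes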